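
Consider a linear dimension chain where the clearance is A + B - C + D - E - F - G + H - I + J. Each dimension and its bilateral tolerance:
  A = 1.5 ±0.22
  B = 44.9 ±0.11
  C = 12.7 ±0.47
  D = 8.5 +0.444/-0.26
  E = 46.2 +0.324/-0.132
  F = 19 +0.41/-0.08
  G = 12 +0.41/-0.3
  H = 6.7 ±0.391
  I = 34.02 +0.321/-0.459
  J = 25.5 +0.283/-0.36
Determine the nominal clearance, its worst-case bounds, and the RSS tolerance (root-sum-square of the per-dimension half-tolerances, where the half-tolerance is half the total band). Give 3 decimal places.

Stack each dimension's contribution:
  +A: nom +1.500 → Σnom=1.500; wc +0.220/-0.220 → slack +0.220/-0.220; half-tol=0.220, Σhalf²=0.048400
  +B: nom +44.900 → Σnom=46.400; wc +0.110/-0.110 → slack +0.330/-0.330; half-tol=0.110, Σhalf²=0.060500
  -C: nom -12.700 → Σnom=33.700; wc +0.470/-0.470 → slack +0.800/-0.800; half-tol=0.470, Σhalf²=0.281400
  +D: nom +8.500 → Σnom=42.200; wc +0.444/-0.260 → slack +1.244/-1.060; half-tol=0.352, Σhalf²=0.405304
  -E: nom -46.200 → Σnom=-4.000; wc +0.132/-0.324 → slack +1.376/-1.384; half-tol=0.228, Σhalf²=0.457288
  -F: nom -19.000 → Σnom=-23.000; wc +0.080/-0.410 → slack +1.456/-1.794; half-tol=0.245, Σhalf²=0.517313
  -G: nom -12.000 → Σnom=-35.000; wc +0.300/-0.410 → slack +1.756/-2.204; half-tol=0.355, Σhalf²=0.643338
  +H: nom +6.700 → Σnom=-28.300; wc +0.391/-0.391 → slack +2.147/-2.595; half-tol=0.391, Σhalf²=0.796219
  -I: nom -34.020 → Σnom=-62.320; wc +0.459/-0.321 → slack +2.606/-2.916; half-tol=0.390, Σhalf²=0.948319
  +J: nom +25.500 → Σnom=-36.820; wc +0.283/-0.360 → slack +2.889/-3.276; half-tol=0.322, Σhalf²=1.051681
Nominal = -36.820. Worst-case = [-36.820 - 3.276, -36.820 + 2.889] = [-40.096, -33.931]. RSS = √1.051681 = 1.026.

nominal=-36.820 wc=[-40.096,-33.931] rss=1.026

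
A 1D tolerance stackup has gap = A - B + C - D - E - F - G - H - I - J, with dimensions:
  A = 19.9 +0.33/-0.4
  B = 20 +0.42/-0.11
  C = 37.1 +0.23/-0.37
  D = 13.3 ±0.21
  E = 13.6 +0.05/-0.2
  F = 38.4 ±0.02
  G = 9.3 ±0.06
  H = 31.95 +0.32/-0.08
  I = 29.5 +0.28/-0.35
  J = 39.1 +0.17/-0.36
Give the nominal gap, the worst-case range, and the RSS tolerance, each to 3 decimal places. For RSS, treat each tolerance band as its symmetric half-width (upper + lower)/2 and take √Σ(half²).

nominal=-138.150 wc=[-140.450,-136.200] rss=0.753

Stack each dimension's contribution:
  +A: nom +19.900 → Σnom=19.900; wc +0.330/-0.400 → slack +0.330/-0.400; half-tol=0.365, Σhalf²=0.133225
  -B: nom -20.000 → Σnom=-0.100; wc +0.110/-0.420 → slack +0.440/-0.820; half-tol=0.265, Σhalf²=0.203450
  +C: nom +37.100 → Σnom=37.000; wc +0.230/-0.370 → slack +0.670/-1.190; half-tol=0.300, Σhalf²=0.293450
  -D: nom -13.300 → Σnom=23.700; wc +0.210/-0.210 → slack +0.880/-1.400; half-tol=0.210, Σhalf²=0.337550
  -E: nom -13.600 → Σnom=10.100; wc +0.200/-0.050 → slack +1.080/-1.450; half-tol=0.125, Σhalf²=0.353175
  -F: nom -38.400 → Σnom=-28.300; wc +0.020/-0.020 → slack +1.100/-1.470; half-tol=0.020, Σhalf²=0.353575
  -G: nom -9.300 → Σnom=-37.600; wc +0.060/-0.060 → slack +1.160/-1.530; half-tol=0.060, Σhalf²=0.357175
  -H: nom -31.950 → Σnom=-69.550; wc +0.080/-0.320 → slack +1.240/-1.850; half-tol=0.200, Σhalf²=0.397175
  -I: nom -29.500 → Σnom=-99.050; wc +0.350/-0.280 → slack +1.590/-2.130; half-tol=0.315, Σhalf²=0.496400
  -J: nom -39.100 → Σnom=-138.150; wc +0.360/-0.170 → slack +1.950/-2.300; half-tol=0.265, Σhalf²=0.566625
Nominal = -138.150. Worst-case = [-138.150 - 2.300, -138.150 + 1.950] = [-140.450, -136.200]. RSS = √0.566625 = 0.753.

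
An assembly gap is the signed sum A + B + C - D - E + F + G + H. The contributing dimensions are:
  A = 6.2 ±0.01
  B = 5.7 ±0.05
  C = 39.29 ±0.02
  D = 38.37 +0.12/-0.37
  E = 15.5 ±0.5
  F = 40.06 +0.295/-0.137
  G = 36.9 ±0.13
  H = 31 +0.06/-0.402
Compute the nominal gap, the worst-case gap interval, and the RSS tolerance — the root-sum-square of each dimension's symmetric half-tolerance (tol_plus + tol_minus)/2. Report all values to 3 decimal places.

Stack each dimension's contribution:
  +A: nom +6.200 → Σnom=6.200; wc +0.010/-0.010 → slack +0.010/-0.010; half-tol=0.010, Σhalf²=0.000100
  +B: nom +5.700 → Σnom=11.900; wc +0.050/-0.050 → slack +0.060/-0.060; half-tol=0.050, Σhalf²=0.002600
  +C: nom +39.290 → Σnom=51.190; wc +0.020/-0.020 → slack +0.080/-0.080; half-tol=0.020, Σhalf²=0.003000
  -D: nom -38.370 → Σnom=12.820; wc +0.370/-0.120 → slack +0.450/-0.200; half-tol=0.245, Σhalf²=0.063025
  -E: nom -15.500 → Σnom=-2.680; wc +0.500/-0.500 → slack +0.950/-0.700; half-tol=0.500, Σhalf²=0.313025
  +F: nom +40.060 → Σnom=37.380; wc +0.295/-0.137 → slack +1.245/-0.837; half-tol=0.216, Σhalf²=0.359681
  +G: nom +36.900 → Σnom=74.280; wc +0.130/-0.130 → slack +1.375/-0.967; half-tol=0.130, Σhalf²=0.376581
  +H: nom +31.000 → Σnom=105.280; wc +0.060/-0.402 → slack +1.435/-1.369; half-tol=0.231, Σhalf²=0.429942
Nominal = 105.280. Worst-case = [105.280 - 1.369, 105.280 + 1.435] = [103.911, 106.715]. RSS = √0.429942 = 0.656.

nominal=105.280 wc=[103.911,106.715] rss=0.656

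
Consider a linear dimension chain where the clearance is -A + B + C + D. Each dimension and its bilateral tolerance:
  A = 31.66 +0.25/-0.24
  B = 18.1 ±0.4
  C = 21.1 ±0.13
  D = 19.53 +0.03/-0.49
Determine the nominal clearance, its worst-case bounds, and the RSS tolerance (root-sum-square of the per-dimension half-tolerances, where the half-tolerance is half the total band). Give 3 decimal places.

nominal=27.070 wc=[25.800,27.870] rss=0.552

Stack each dimension's contribution:
  -A: nom -31.660 → Σnom=-31.660; wc +0.240/-0.250 → slack +0.240/-0.250; half-tol=0.245, Σhalf²=0.060025
  +B: nom +18.100 → Σnom=-13.560; wc +0.400/-0.400 → slack +0.640/-0.650; half-tol=0.400, Σhalf²=0.220025
  +C: nom +21.100 → Σnom=7.540; wc +0.130/-0.130 → slack +0.770/-0.780; half-tol=0.130, Σhalf²=0.236925
  +D: nom +19.530 → Σnom=27.070; wc +0.030/-0.490 → slack +0.800/-1.270; half-tol=0.260, Σhalf²=0.304525
Nominal = 27.070. Worst-case = [27.070 - 1.270, 27.070 + 0.800] = [25.800, 27.870]. RSS = √0.304525 = 0.552.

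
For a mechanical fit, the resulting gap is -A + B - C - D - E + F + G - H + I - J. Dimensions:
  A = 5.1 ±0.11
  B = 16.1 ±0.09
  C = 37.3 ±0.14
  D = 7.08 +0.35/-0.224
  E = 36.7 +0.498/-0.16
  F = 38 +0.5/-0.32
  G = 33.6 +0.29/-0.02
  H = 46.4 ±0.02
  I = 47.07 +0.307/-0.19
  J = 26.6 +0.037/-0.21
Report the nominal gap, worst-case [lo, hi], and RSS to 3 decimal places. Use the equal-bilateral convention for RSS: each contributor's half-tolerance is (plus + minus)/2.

nominal=-24.410 wc=[-26.185,-22.359] rss=0.707

Stack each dimension's contribution:
  -A: nom -5.100 → Σnom=-5.100; wc +0.110/-0.110 → slack +0.110/-0.110; half-tol=0.110, Σhalf²=0.012100
  +B: nom +16.100 → Σnom=11.000; wc +0.090/-0.090 → slack +0.200/-0.200; half-tol=0.090, Σhalf²=0.020200
  -C: nom -37.300 → Σnom=-26.300; wc +0.140/-0.140 → slack +0.340/-0.340; half-tol=0.140, Σhalf²=0.039800
  -D: nom -7.080 → Σnom=-33.380; wc +0.224/-0.350 → slack +0.564/-0.690; half-tol=0.287, Σhalf²=0.122169
  -E: nom -36.700 → Σnom=-70.080; wc +0.160/-0.498 → slack +0.724/-1.188; half-tol=0.329, Σhalf²=0.230410
  +F: nom +38.000 → Σnom=-32.080; wc +0.500/-0.320 → slack +1.224/-1.508; half-tol=0.410, Σhalf²=0.398510
  +G: nom +33.600 → Σnom=1.520; wc +0.290/-0.020 → slack +1.514/-1.528; half-tol=0.155, Σhalf²=0.422535
  -H: nom -46.400 → Σnom=-44.880; wc +0.020/-0.020 → slack +1.534/-1.548; half-tol=0.020, Σhalf²=0.422935
  +I: nom +47.070 → Σnom=2.190; wc +0.307/-0.190 → slack +1.841/-1.738; half-tol=0.248, Σhalf²=0.484687
  -J: nom -26.600 → Σnom=-24.410; wc +0.210/-0.037 → slack +2.051/-1.775; half-tol=0.123, Σhalf²=0.499940
Nominal = -24.410. Worst-case = [-24.410 - 1.775, -24.410 + 2.051] = [-26.185, -22.359]. RSS = √0.499940 = 0.707.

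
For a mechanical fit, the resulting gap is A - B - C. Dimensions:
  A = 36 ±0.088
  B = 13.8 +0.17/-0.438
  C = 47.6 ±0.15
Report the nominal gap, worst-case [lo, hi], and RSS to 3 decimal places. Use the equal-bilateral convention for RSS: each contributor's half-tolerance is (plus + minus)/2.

nominal=-25.400 wc=[-25.808,-24.724] rss=0.350

Stack each dimension's contribution:
  +A: nom +36.000 → Σnom=36.000; wc +0.088/-0.088 → slack +0.088/-0.088; half-tol=0.088, Σhalf²=0.007744
  -B: nom -13.800 → Σnom=22.200; wc +0.438/-0.170 → slack +0.526/-0.258; half-tol=0.304, Σhalf²=0.100160
  -C: nom -47.600 → Σnom=-25.400; wc +0.150/-0.150 → slack +0.676/-0.408; half-tol=0.150, Σhalf²=0.122660
Nominal = -25.400. Worst-case = [-25.400 - 0.408, -25.400 + 0.676] = [-25.808, -24.724]. RSS = √0.122660 = 0.350.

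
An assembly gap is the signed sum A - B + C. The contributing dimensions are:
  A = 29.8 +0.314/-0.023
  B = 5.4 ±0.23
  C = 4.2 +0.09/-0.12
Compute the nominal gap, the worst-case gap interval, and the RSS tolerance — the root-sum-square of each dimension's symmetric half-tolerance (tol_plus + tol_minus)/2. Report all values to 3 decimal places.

Stack each dimension's contribution:
  +A: nom +29.800 → Σnom=29.800; wc +0.314/-0.023 → slack +0.314/-0.023; half-tol=0.169, Σhalf²=0.028392
  -B: nom -5.400 → Σnom=24.400; wc +0.230/-0.230 → slack +0.544/-0.253; half-tol=0.230, Σhalf²=0.081292
  +C: nom +4.200 → Σnom=28.600; wc +0.090/-0.120 → slack +0.634/-0.373; half-tol=0.105, Σhalf²=0.092317
Nominal = 28.600. Worst-case = [28.600 - 0.373, 28.600 + 0.634] = [28.227, 29.234]. RSS = √0.092317 = 0.304.

nominal=28.600 wc=[28.227,29.234] rss=0.304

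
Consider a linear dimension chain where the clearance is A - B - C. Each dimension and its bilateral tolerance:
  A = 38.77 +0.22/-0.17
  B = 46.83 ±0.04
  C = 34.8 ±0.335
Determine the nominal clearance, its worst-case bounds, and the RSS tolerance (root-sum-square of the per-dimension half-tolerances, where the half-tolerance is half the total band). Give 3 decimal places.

nominal=-42.860 wc=[-43.405,-42.265] rss=0.390

Stack each dimension's contribution:
  +A: nom +38.770 → Σnom=38.770; wc +0.220/-0.170 → slack +0.220/-0.170; half-tol=0.195, Σhalf²=0.038025
  -B: nom -46.830 → Σnom=-8.060; wc +0.040/-0.040 → slack +0.260/-0.210; half-tol=0.040, Σhalf²=0.039625
  -C: nom -34.800 → Σnom=-42.860; wc +0.335/-0.335 → slack +0.595/-0.545; half-tol=0.335, Σhalf²=0.151850
Nominal = -42.860. Worst-case = [-42.860 - 0.545, -42.860 + 0.595] = [-43.405, -42.265]. RSS = √0.151850 = 0.390.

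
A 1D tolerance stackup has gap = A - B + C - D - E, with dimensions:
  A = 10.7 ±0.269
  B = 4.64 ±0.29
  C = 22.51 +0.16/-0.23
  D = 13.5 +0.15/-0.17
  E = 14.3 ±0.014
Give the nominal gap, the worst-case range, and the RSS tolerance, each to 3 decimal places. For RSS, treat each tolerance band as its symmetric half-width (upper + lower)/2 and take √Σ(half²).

nominal=0.770 wc=[-0.183,1.673] rss=0.469

Stack each dimension's contribution:
  +A: nom +10.700 → Σnom=10.700; wc +0.269/-0.269 → slack +0.269/-0.269; half-tol=0.269, Σhalf²=0.072361
  -B: nom -4.640 → Σnom=6.060; wc +0.290/-0.290 → slack +0.559/-0.559; half-tol=0.290, Σhalf²=0.156461
  +C: nom +22.510 → Σnom=28.570; wc +0.160/-0.230 → slack +0.719/-0.789; half-tol=0.195, Σhalf²=0.194486
  -D: nom -13.500 → Σnom=15.070; wc +0.170/-0.150 → slack +0.889/-0.939; half-tol=0.160, Σhalf²=0.220086
  -E: nom -14.300 → Σnom=0.770; wc +0.014/-0.014 → slack +0.903/-0.953; half-tol=0.014, Σhalf²=0.220282
Nominal = 0.770. Worst-case = [0.770 - 0.953, 0.770 + 0.903] = [-0.183, 1.673]. RSS = √0.220282 = 0.469.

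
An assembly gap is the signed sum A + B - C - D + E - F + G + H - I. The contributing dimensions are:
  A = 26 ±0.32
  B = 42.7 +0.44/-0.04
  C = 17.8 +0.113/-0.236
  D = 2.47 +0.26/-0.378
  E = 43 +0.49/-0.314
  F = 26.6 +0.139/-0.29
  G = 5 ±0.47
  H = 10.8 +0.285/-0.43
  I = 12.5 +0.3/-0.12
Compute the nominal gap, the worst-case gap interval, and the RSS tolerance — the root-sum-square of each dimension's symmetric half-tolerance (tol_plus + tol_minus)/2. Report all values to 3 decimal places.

Stack each dimension's contribution:
  +A: nom +26.000 → Σnom=26.000; wc +0.320/-0.320 → slack +0.320/-0.320; half-tol=0.320, Σhalf²=0.102400
  +B: nom +42.700 → Σnom=68.700; wc +0.440/-0.040 → slack +0.760/-0.360; half-tol=0.240, Σhalf²=0.160000
  -C: nom -17.800 → Σnom=50.900; wc +0.236/-0.113 → slack +0.996/-0.473; half-tol=0.174, Σhalf²=0.190450
  -D: nom -2.470 → Σnom=48.430; wc +0.378/-0.260 → slack +1.374/-0.733; half-tol=0.319, Σhalf²=0.292211
  +E: nom +43.000 → Σnom=91.430; wc +0.490/-0.314 → slack +1.864/-1.047; half-tol=0.402, Σhalf²=0.453815
  -F: nom -26.600 → Σnom=64.830; wc +0.290/-0.139 → slack +2.154/-1.186; half-tol=0.214, Σhalf²=0.499825
  +G: nom +5.000 → Σnom=69.830; wc +0.470/-0.470 → slack +2.624/-1.656; half-tol=0.470, Σhalf²=0.720725
  +H: nom +10.800 → Σnom=80.630; wc +0.285/-0.430 → slack +2.909/-2.086; half-tol=0.357, Σhalf²=0.848532
  -I: nom -12.500 → Σnom=68.130; wc +0.120/-0.300 → slack +3.029/-2.386; half-tol=0.210, Σhalf²=0.892632
Nominal = 68.130. Worst-case = [68.130 - 2.386, 68.130 + 3.029] = [65.744, 71.159]. RSS = √0.892632 = 0.945.

nominal=68.130 wc=[65.744,71.159] rss=0.945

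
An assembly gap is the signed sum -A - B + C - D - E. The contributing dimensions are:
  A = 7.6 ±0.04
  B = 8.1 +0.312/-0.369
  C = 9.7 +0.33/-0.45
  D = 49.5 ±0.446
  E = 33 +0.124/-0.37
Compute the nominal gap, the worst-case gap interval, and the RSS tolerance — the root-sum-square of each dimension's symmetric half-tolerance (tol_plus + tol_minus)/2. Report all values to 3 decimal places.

nominal=-88.500 wc=[-89.872,-86.945] rss=0.728

Stack each dimension's contribution:
  -A: nom -7.600 → Σnom=-7.600; wc +0.040/-0.040 → slack +0.040/-0.040; half-tol=0.040, Σhalf²=0.001600
  -B: nom -8.100 → Σnom=-15.700; wc +0.369/-0.312 → slack +0.409/-0.352; half-tol=0.341, Σhalf²=0.117540
  +C: nom +9.700 → Σnom=-6.000; wc +0.330/-0.450 → slack +0.739/-0.802; half-tol=0.390, Σhalf²=0.269640
  -D: nom -49.500 → Σnom=-55.500; wc +0.446/-0.446 → slack +1.185/-1.248; half-tol=0.446, Σhalf²=0.468556
  -E: nom -33.000 → Σnom=-88.500; wc +0.370/-0.124 → slack +1.555/-1.372; half-tol=0.247, Σhalf²=0.529565
Nominal = -88.500. Worst-case = [-88.500 - 1.372, -88.500 + 1.555] = [-89.872, -86.945]. RSS = √0.529565 = 0.728.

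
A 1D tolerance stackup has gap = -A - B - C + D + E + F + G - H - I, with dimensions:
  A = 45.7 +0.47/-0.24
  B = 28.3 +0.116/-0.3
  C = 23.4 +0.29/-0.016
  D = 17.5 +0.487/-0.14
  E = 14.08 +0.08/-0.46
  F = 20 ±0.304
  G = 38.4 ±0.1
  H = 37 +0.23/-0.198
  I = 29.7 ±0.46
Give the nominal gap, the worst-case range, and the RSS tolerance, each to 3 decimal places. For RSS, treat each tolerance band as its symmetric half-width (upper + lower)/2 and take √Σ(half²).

nominal=-74.120 wc=[-76.690,-71.935] rss=0.851

Stack each dimension's contribution:
  -A: nom -45.700 → Σnom=-45.700; wc +0.240/-0.470 → slack +0.240/-0.470; half-tol=0.355, Σhalf²=0.126025
  -B: nom -28.300 → Σnom=-74.000; wc +0.300/-0.116 → slack +0.540/-0.586; half-tol=0.208, Σhalf²=0.169289
  -C: nom -23.400 → Σnom=-97.400; wc +0.016/-0.290 → slack +0.556/-0.876; half-tol=0.153, Σhalf²=0.192698
  +D: nom +17.500 → Σnom=-79.900; wc +0.487/-0.140 → slack +1.043/-1.016; half-tol=0.314, Σhalf²=0.290980
  +E: nom +14.080 → Σnom=-65.820; wc +0.080/-0.460 → slack +1.123/-1.476; half-tol=0.270, Σhalf²=0.363880
  +F: nom +20.000 → Σnom=-45.820; wc +0.304/-0.304 → slack +1.427/-1.780; half-tol=0.304, Σhalf²=0.456296
  +G: nom +38.400 → Σnom=-7.420; wc +0.100/-0.100 → slack +1.527/-1.880; half-tol=0.100, Σhalf²=0.466296
  -H: nom -37.000 → Σnom=-44.420; wc +0.198/-0.230 → slack +1.725/-2.110; half-tol=0.214, Σhalf²=0.512092
  -I: nom -29.700 → Σnom=-74.120; wc +0.460/-0.460 → slack +2.185/-2.570; half-tol=0.460, Σhalf²=0.723692
Nominal = -74.120. Worst-case = [-74.120 - 2.570, -74.120 + 2.185] = [-76.690, -71.935]. RSS = √0.723692 = 0.851.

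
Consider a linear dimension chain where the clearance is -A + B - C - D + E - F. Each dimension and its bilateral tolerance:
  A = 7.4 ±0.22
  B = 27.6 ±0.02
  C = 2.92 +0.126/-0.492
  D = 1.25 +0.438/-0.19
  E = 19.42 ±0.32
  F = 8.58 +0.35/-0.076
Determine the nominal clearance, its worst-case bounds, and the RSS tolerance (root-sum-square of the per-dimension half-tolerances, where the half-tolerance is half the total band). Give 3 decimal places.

nominal=26.870 wc=[25.396,28.188] rss=0.625

Stack each dimension's contribution:
  -A: nom -7.400 → Σnom=-7.400; wc +0.220/-0.220 → slack +0.220/-0.220; half-tol=0.220, Σhalf²=0.048400
  +B: nom +27.600 → Σnom=20.200; wc +0.020/-0.020 → slack +0.240/-0.240; half-tol=0.020, Σhalf²=0.048800
  -C: nom -2.920 → Σnom=17.280; wc +0.492/-0.126 → slack +0.732/-0.366; half-tol=0.309, Σhalf²=0.144281
  -D: nom -1.250 → Σnom=16.030; wc +0.190/-0.438 → slack +0.922/-0.804; half-tol=0.314, Σhalf²=0.242877
  +E: nom +19.420 → Σnom=35.450; wc +0.320/-0.320 → slack +1.242/-1.124; half-tol=0.320, Σhalf²=0.345277
  -F: nom -8.580 → Σnom=26.870; wc +0.076/-0.350 → slack +1.318/-1.474; half-tol=0.213, Σhalf²=0.390646
Nominal = 26.870. Worst-case = [26.870 - 1.474, 26.870 + 1.318] = [25.396, 28.188]. RSS = √0.390646 = 0.625.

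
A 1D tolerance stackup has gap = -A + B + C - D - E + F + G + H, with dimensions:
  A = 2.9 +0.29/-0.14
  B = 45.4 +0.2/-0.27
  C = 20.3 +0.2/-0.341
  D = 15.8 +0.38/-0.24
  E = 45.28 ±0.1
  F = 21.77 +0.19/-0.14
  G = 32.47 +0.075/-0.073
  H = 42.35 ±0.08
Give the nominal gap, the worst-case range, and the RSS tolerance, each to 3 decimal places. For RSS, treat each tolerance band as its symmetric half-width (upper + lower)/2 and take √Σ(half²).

nominal=98.310 wc=[96.636,99.535] rss=0.566

Stack each dimension's contribution:
  -A: nom -2.900 → Σnom=-2.900; wc +0.140/-0.290 → slack +0.140/-0.290; half-tol=0.215, Σhalf²=0.046225
  +B: nom +45.400 → Σnom=42.500; wc +0.200/-0.270 → slack +0.340/-0.560; half-tol=0.235, Σhalf²=0.101450
  +C: nom +20.300 → Σnom=62.800; wc +0.200/-0.341 → slack +0.540/-0.901; half-tol=0.271, Σhalf²=0.174620
  -D: nom -15.800 → Σnom=47.000; wc +0.240/-0.380 → slack +0.780/-1.281; half-tol=0.310, Σhalf²=0.270720
  -E: nom -45.280 → Σnom=1.720; wc +0.100/-0.100 → slack +0.880/-1.381; half-tol=0.100, Σhalf²=0.280720
  +F: nom +21.770 → Σnom=23.490; wc +0.190/-0.140 → slack +1.070/-1.521; half-tol=0.165, Σhalf²=0.307945
  +G: nom +32.470 → Σnom=55.960; wc +0.075/-0.073 → slack +1.145/-1.594; half-tol=0.074, Σhalf²=0.313421
  +H: nom +42.350 → Σnom=98.310; wc +0.080/-0.080 → slack +1.225/-1.674; half-tol=0.080, Σhalf²=0.319821
Nominal = 98.310. Worst-case = [98.310 - 1.674, 98.310 + 1.225] = [96.636, 99.535]. RSS = √0.319821 = 0.566.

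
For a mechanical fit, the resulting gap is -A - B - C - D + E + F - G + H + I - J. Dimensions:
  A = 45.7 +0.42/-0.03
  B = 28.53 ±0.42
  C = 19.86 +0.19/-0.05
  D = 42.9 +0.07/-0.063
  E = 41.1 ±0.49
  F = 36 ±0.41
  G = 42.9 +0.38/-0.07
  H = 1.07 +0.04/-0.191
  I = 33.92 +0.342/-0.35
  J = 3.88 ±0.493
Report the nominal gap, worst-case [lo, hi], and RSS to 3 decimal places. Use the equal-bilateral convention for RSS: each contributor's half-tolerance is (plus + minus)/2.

nominal=-71.680 wc=[-75.094,-69.272] rss=1.040

Stack each dimension's contribution:
  -A: nom -45.700 → Σnom=-45.700; wc +0.030/-0.420 → slack +0.030/-0.420; half-tol=0.225, Σhalf²=0.050625
  -B: nom -28.530 → Σnom=-74.230; wc +0.420/-0.420 → slack +0.450/-0.840; half-tol=0.420, Σhalf²=0.227025
  -C: nom -19.860 → Σnom=-94.090; wc +0.050/-0.190 → slack +0.500/-1.030; half-tol=0.120, Σhalf²=0.241425
  -D: nom -42.900 → Σnom=-136.990; wc +0.063/-0.070 → slack +0.563/-1.100; half-tol=0.067, Σhalf²=0.245847
  +E: nom +41.100 → Σnom=-95.890; wc +0.490/-0.490 → slack +1.053/-1.590; half-tol=0.490, Σhalf²=0.485947
  +F: nom +36.000 → Σnom=-59.890; wc +0.410/-0.410 → slack +1.463/-2.000; half-tol=0.410, Σhalf²=0.654047
  -G: nom -42.900 → Σnom=-102.790; wc +0.070/-0.380 → slack +1.533/-2.380; half-tol=0.225, Σhalf²=0.704672
  +H: nom +1.070 → Σnom=-101.720; wc +0.040/-0.191 → slack +1.573/-2.571; half-tol=0.116, Σhalf²=0.718012
  +I: nom +33.920 → Σnom=-67.800; wc +0.342/-0.350 → slack +1.915/-2.921; half-tol=0.346, Σhalf²=0.837728
  -J: nom -3.880 → Σnom=-71.680; wc +0.493/-0.493 → slack +2.408/-3.414; half-tol=0.493, Σhalf²=1.080777
Nominal = -71.680. Worst-case = [-71.680 - 3.414, -71.680 + 2.408] = [-75.094, -69.272]. RSS = √1.080777 = 1.040.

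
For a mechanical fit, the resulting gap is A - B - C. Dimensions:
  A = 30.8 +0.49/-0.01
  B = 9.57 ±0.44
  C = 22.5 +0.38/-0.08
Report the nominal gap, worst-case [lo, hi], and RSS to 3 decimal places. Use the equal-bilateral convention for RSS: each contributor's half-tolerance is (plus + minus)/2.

nominal=-1.270 wc=[-2.100,-0.260] rss=0.556

Stack each dimension's contribution:
  +A: nom +30.800 → Σnom=30.800; wc +0.490/-0.010 → slack +0.490/-0.010; half-tol=0.250, Σhalf²=0.062500
  -B: nom -9.570 → Σnom=21.230; wc +0.440/-0.440 → slack +0.930/-0.450; half-tol=0.440, Σhalf²=0.256100
  -C: nom -22.500 → Σnom=-1.270; wc +0.080/-0.380 → slack +1.010/-0.830; half-tol=0.230, Σhalf²=0.309000
Nominal = -1.270. Worst-case = [-1.270 - 0.830, -1.270 + 1.010] = [-2.100, -0.260]. RSS = √0.309000 = 0.556.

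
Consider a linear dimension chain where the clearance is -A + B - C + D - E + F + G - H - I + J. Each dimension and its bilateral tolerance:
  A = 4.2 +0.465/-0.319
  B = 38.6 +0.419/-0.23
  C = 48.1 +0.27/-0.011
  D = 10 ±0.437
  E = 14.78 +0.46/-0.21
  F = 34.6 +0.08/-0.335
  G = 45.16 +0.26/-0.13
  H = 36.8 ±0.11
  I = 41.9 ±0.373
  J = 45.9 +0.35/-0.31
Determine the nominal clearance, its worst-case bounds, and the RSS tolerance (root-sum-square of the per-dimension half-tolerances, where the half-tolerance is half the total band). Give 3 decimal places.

nominal=28.480 wc=[25.360,31.049] rss=0.961

Stack each dimension's contribution:
  -A: nom -4.200 → Σnom=-4.200; wc +0.319/-0.465 → slack +0.319/-0.465; half-tol=0.392, Σhalf²=0.153664
  +B: nom +38.600 → Σnom=34.400; wc +0.419/-0.230 → slack +0.738/-0.695; half-tol=0.325, Σhalf²=0.258964
  -C: nom -48.100 → Σnom=-13.700; wc +0.011/-0.270 → slack +0.749/-0.965; half-tol=0.141, Σhalf²=0.278705
  +D: nom +10.000 → Σnom=-3.700; wc +0.437/-0.437 → slack +1.186/-1.402; half-tol=0.437, Σhalf²=0.469674
  -E: nom -14.780 → Σnom=-18.480; wc +0.210/-0.460 → slack +1.396/-1.862; half-tol=0.335, Σhalf²=0.581899
  +F: nom +34.600 → Σnom=16.120; wc +0.080/-0.335 → slack +1.476/-2.197; half-tol=0.208, Σhalf²=0.624955
  +G: nom +45.160 → Σnom=61.280; wc +0.260/-0.130 → slack +1.736/-2.327; half-tol=0.195, Σhalf²=0.662980
  -H: nom -36.800 → Σnom=24.480; wc +0.110/-0.110 → slack +1.846/-2.437; half-tol=0.110, Σhalf²=0.675080
  -I: nom -41.900 → Σnom=-17.420; wc +0.373/-0.373 → slack +2.219/-2.810; half-tol=0.373, Σhalf²=0.814209
  +J: nom +45.900 → Σnom=28.480; wc +0.350/-0.310 → slack +2.569/-3.120; half-tol=0.330, Σhalf²=0.923109
Nominal = 28.480. Worst-case = [28.480 - 3.120, 28.480 + 2.569] = [25.360, 31.049]. RSS = √0.923109 = 0.961.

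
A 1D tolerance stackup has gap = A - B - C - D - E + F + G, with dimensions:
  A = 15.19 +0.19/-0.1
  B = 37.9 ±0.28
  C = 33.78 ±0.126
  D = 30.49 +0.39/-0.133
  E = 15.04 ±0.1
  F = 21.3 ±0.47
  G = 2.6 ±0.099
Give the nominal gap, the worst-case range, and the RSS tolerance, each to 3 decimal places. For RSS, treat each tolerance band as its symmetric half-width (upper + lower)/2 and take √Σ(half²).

Stack each dimension's contribution:
  +A: nom +15.190 → Σnom=15.190; wc +0.190/-0.100 → slack +0.190/-0.100; half-tol=0.145, Σhalf²=0.021025
  -B: nom -37.900 → Σnom=-22.710; wc +0.280/-0.280 → slack +0.470/-0.380; half-tol=0.280, Σhalf²=0.099425
  -C: nom -33.780 → Σnom=-56.490; wc +0.126/-0.126 → slack +0.596/-0.506; half-tol=0.126, Σhalf²=0.115301
  -D: nom -30.490 → Σnom=-86.980; wc +0.133/-0.390 → slack +0.729/-0.896; half-tol=0.262, Σhalf²=0.183683
  -E: nom -15.040 → Σnom=-102.020; wc +0.100/-0.100 → slack +0.829/-0.996; half-tol=0.100, Σhalf²=0.193683
  +F: nom +21.300 → Σnom=-80.720; wc +0.470/-0.470 → slack +1.299/-1.466; half-tol=0.470, Σhalf²=0.414583
  +G: nom +2.600 → Σnom=-78.120; wc +0.099/-0.099 → slack +1.398/-1.565; half-tol=0.099, Σhalf²=0.424384
Nominal = -78.120. Worst-case = [-78.120 - 1.565, -78.120 + 1.398] = [-79.685, -76.722]. RSS = √0.424384 = 0.651.

nominal=-78.120 wc=[-79.685,-76.722] rss=0.651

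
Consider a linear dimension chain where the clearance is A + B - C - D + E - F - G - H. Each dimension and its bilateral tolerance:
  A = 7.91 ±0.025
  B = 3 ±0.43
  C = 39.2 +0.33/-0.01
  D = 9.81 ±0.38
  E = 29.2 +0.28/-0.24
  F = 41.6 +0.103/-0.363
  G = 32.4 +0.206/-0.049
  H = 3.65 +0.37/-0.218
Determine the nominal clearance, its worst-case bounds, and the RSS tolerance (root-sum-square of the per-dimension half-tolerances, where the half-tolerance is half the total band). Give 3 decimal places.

nominal=-86.550 wc=[-88.634,-84.795] rss=0.764

Stack each dimension's contribution:
  +A: nom +7.910 → Σnom=7.910; wc +0.025/-0.025 → slack +0.025/-0.025; half-tol=0.025, Σhalf²=0.000625
  +B: nom +3.000 → Σnom=10.910; wc +0.430/-0.430 → slack +0.455/-0.455; half-tol=0.430, Σhalf²=0.185525
  -C: nom -39.200 → Σnom=-28.290; wc +0.010/-0.330 → slack +0.465/-0.785; half-tol=0.170, Σhalf²=0.214425
  -D: nom -9.810 → Σnom=-38.100; wc +0.380/-0.380 → slack +0.845/-1.165; half-tol=0.380, Σhalf²=0.358825
  +E: nom +29.200 → Σnom=-8.900; wc +0.280/-0.240 → slack +1.125/-1.405; half-tol=0.260, Σhalf²=0.426425
  -F: nom -41.600 → Σnom=-50.500; wc +0.363/-0.103 → slack +1.488/-1.508; half-tol=0.233, Σhalf²=0.480714
  -G: nom -32.400 → Σnom=-82.900; wc +0.049/-0.206 → slack +1.537/-1.714; half-tol=0.128, Σhalf²=0.496970
  -H: nom -3.650 → Σnom=-86.550; wc +0.218/-0.370 → slack +1.755/-2.084; half-tol=0.294, Σhalf²=0.583406
Nominal = -86.550. Worst-case = [-86.550 - 2.084, -86.550 + 1.755] = [-88.634, -84.795]. RSS = √0.583406 = 0.764.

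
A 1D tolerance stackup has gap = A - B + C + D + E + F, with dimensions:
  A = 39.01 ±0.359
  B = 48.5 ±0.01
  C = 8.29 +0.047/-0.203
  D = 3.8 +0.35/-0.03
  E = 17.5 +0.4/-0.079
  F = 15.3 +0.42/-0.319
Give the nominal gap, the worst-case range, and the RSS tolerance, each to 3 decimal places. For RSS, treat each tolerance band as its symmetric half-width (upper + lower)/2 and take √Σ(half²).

nominal=35.400 wc=[34.400,36.986] rss=0.612

Stack each dimension's contribution:
  +A: nom +39.010 → Σnom=39.010; wc +0.359/-0.359 → slack +0.359/-0.359; half-tol=0.359, Σhalf²=0.128881
  -B: nom -48.500 → Σnom=-9.490; wc +0.010/-0.010 → slack +0.369/-0.369; half-tol=0.010, Σhalf²=0.128981
  +C: nom +8.290 → Σnom=-1.200; wc +0.047/-0.203 → slack +0.416/-0.572; half-tol=0.125, Σhalf²=0.144606
  +D: nom +3.800 → Σnom=2.600; wc +0.350/-0.030 → slack +0.766/-0.602; half-tol=0.190, Σhalf²=0.180706
  +E: nom +17.500 → Σnom=20.100; wc +0.400/-0.079 → slack +1.166/-0.681; half-tol=0.240, Σhalf²=0.238066
  +F: nom +15.300 → Σnom=35.400; wc +0.420/-0.319 → slack +1.586/-1.000; half-tol=0.369, Σhalf²=0.374596
Nominal = 35.400. Worst-case = [35.400 - 1.000, 35.400 + 1.586] = [34.400, 36.986]. RSS = √0.374596 = 0.612.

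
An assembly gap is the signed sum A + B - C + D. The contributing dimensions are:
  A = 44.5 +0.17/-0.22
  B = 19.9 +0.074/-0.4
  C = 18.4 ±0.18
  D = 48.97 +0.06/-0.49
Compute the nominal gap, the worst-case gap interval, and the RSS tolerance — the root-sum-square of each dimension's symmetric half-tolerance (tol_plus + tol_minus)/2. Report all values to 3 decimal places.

Stack each dimension's contribution:
  +A: nom +44.500 → Σnom=44.500; wc +0.170/-0.220 → slack +0.170/-0.220; half-tol=0.195, Σhalf²=0.038025
  +B: nom +19.900 → Σnom=64.400; wc +0.074/-0.400 → slack +0.244/-0.620; half-tol=0.237, Σhalf²=0.094194
  -C: nom -18.400 → Σnom=46.000; wc +0.180/-0.180 → slack +0.424/-0.800; half-tol=0.180, Σhalf²=0.126594
  +D: nom +48.970 → Σnom=94.970; wc +0.060/-0.490 → slack +0.484/-1.290; half-tol=0.275, Σhalf²=0.202219
Nominal = 94.970. Worst-case = [94.970 - 1.290, 94.970 + 0.484] = [93.680, 95.454]. RSS = √0.202219 = 0.450.

nominal=94.970 wc=[93.680,95.454] rss=0.450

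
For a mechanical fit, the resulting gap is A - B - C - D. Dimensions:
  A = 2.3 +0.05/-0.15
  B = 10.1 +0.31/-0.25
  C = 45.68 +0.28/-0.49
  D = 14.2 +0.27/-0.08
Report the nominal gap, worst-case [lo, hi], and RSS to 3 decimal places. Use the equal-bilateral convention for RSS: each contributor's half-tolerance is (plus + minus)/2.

Stack each dimension's contribution:
  +A: nom +2.300 → Σnom=2.300; wc +0.050/-0.150 → slack +0.050/-0.150; half-tol=0.100, Σhalf²=0.010000
  -B: nom -10.100 → Σnom=-7.800; wc +0.250/-0.310 → slack +0.300/-0.460; half-tol=0.280, Σhalf²=0.088400
  -C: nom -45.680 → Σnom=-53.480; wc +0.490/-0.280 → slack +0.790/-0.740; half-tol=0.385, Σhalf²=0.236625
  -D: nom -14.200 → Σnom=-67.680; wc +0.080/-0.270 → slack +0.870/-1.010; half-tol=0.175, Σhalf²=0.267250
Nominal = -67.680. Worst-case = [-67.680 - 1.010, -67.680 + 0.870] = [-68.690, -66.810]. RSS = √0.267250 = 0.517.

nominal=-67.680 wc=[-68.690,-66.810] rss=0.517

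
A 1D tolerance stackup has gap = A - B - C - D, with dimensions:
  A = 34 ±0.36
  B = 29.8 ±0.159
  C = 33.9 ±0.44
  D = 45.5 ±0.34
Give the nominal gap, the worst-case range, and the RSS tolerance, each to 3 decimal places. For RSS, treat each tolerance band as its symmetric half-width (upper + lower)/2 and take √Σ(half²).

Stack each dimension's contribution:
  +A: nom +34.000 → Σnom=34.000; wc +0.360/-0.360 → slack +0.360/-0.360; half-tol=0.360, Σhalf²=0.129600
  -B: nom -29.800 → Σnom=4.200; wc +0.159/-0.159 → slack +0.519/-0.519; half-tol=0.159, Σhalf²=0.154881
  -C: nom -33.900 → Σnom=-29.700; wc +0.440/-0.440 → slack +0.959/-0.959; half-tol=0.440, Σhalf²=0.348481
  -D: nom -45.500 → Σnom=-75.200; wc +0.340/-0.340 → slack +1.299/-1.299; half-tol=0.340, Σhalf²=0.464081
Nominal = -75.200. Worst-case = [-75.200 - 1.299, -75.200 + 1.299] = [-76.499, -73.901]. RSS = √0.464081 = 0.681.

nominal=-75.200 wc=[-76.499,-73.901] rss=0.681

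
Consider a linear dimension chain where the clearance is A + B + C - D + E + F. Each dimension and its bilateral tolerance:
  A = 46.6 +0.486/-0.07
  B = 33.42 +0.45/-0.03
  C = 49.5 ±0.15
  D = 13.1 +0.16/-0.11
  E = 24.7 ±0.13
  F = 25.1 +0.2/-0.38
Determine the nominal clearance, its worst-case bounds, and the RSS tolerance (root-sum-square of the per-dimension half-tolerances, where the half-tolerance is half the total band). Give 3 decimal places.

nominal=166.220 wc=[165.300,167.746] rss=0.526

Stack each dimension's contribution:
  +A: nom +46.600 → Σnom=46.600; wc +0.486/-0.070 → slack +0.486/-0.070; half-tol=0.278, Σhalf²=0.077284
  +B: nom +33.420 → Σnom=80.020; wc +0.450/-0.030 → slack +0.936/-0.100; half-tol=0.240, Σhalf²=0.134884
  +C: nom +49.500 → Σnom=129.520; wc +0.150/-0.150 → slack +1.086/-0.250; half-tol=0.150, Σhalf²=0.157384
  -D: nom -13.100 → Σnom=116.420; wc +0.110/-0.160 → slack +1.196/-0.410; half-tol=0.135, Σhalf²=0.175609
  +E: nom +24.700 → Σnom=141.120; wc +0.130/-0.130 → slack +1.326/-0.540; half-tol=0.130, Σhalf²=0.192509
  +F: nom +25.100 → Σnom=166.220; wc +0.200/-0.380 → slack +1.526/-0.920; half-tol=0.290, Σhalf²=0.276609
Nominal = 166.220. Worst-case = [166.220 - 0.920, 166.220 + 1.526] = [165.300, 167.746]. RSS = √0.276609 = 0.526.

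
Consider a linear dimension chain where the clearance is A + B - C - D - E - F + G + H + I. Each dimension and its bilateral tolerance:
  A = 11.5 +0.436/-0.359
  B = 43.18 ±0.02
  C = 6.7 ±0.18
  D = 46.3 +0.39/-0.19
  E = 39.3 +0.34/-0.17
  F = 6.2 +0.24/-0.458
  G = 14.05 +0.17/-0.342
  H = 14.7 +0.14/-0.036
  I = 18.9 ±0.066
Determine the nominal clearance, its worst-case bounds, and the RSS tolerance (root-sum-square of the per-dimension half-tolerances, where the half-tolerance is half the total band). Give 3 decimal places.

nominal=3.830 wc=[1.857,5.660] rss=0.734

Stack each dimension's contribution:
  +A: nom +11.500 → Σnom=11.500; wc +0.436/-0.359 → slack +0.436/-0.359; half-tol=0.397, Σhalf²=0.158006
  +B: nom +43.180 → Σnom=54.680; wc +0.020/-0.020 → slack +0.456/-0.379; half-tol=0.020, Σhalf²=0.158406
  -C: nom -6.700 → Σnom=47.980; wc +0.180/-0.180 → slack +0.636/-0.559; half-tol=0.180, Σhalf²=0.190806
  -D: nom -46.300 → Σnom=1.680; wc +0.190/-0.390 → slack +0.826/-0.949; half-tol=0.290, Σhalf²=0.274906
  -E: nom -39.300 → Σnom=-37.620; wc +0.170/-0.340 → slack +0.996/-1.289; half-tol=0.255, Σhalf²=0.339931
  -F: nom -6.200 → Σnom=-43.820; wc +0.458/-0.240 → slack +1.454/-1.529; half-tol=0.349, Σhalf²=0.461732
  +G: nom +14.050 → Σnom=-29.770; wc +0.170/-0.342 → slack +1.624/-1.871; half-tol=0.256, Σhalf²=0.527268
  +H: nom +14.700 → Σnom=-15.070; wc +0.140/-0.036 → slack +1.764/-1.907; half-tol=0.088, Σhalf²=0.535012
  +I: nom +18.900 → Σnom=3.830; wc +0.066/-0.066 → slack +1.830/-1.973; half-tol=0.066, Σhalf²=0.539368
Nominal = 3.830. Worst-case = [3.830 - 1.973, 3.830 + 1.830] = [1.857, 5.660]. RSS = √0.539368 = 0.734.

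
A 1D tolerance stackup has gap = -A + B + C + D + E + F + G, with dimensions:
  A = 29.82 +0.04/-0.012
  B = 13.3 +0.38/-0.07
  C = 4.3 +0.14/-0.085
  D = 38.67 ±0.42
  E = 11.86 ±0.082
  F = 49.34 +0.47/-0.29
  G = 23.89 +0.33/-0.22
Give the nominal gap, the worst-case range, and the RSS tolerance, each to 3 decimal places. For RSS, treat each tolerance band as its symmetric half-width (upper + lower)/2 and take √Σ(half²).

nominal=111.540 wc=[110.333,113.374] rss=0.683

Stack each dimension's contribution:
  -A: nom -29.820 → Σnom=-29.820; wc +0.012/-0.040 → slack +0.012/-0.040; half-tol=0.026, Σhalf²=0.000676
  +B: nom +13.300 → Σnom=-16.520; wc +0.380/-0.070 → slack +0.392/-0.110; half-tol=0.225, Σhalf²=0.051301
  +C: nom +4.300 → Σnom=-12.220; wc +0.140/-0.085 → slack +0.532/-0.195; half-tol=0.113, Σhalf²=0.063957
  +D: nom +38.670 → Σnom=26.450; wc +0.420/-0.420 → slack +0.952/-0.615; half-tol=0.420, Σhalf²=0.240357
  +E: nom +11.860 → Σnom=38.310; wc +0.082/-0.082 → slack +1.034/-0.697; half-tol=0.082, Σhalf²=0.247081
  +F: nom +49.340 → Σnom=87.650; wc +0.470/-0.290 → slack +1.504/-0.987; half-tol=0.380, Σhalf²=0.391481
  +G: nom +23.890 → Σnom=111.540; wc +0.330/-0.220 → slack +1.834/-1.207; half-tol=0.275, Σhalf²=0.467106
Nominal = 111.540. Worst-case = [111.540 - 1.207, 111.540 + 1.834] = [110.333, 113.374]. RSS = √0.467106 = 0.683.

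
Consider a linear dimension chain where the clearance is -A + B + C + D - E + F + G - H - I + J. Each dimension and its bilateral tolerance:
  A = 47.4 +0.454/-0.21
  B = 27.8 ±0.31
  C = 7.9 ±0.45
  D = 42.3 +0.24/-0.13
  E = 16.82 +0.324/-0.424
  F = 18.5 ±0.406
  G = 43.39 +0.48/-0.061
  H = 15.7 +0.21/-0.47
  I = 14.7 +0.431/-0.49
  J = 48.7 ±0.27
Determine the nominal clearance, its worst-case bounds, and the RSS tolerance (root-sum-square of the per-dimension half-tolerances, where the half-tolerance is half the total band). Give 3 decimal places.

Stack each dimension's contribution:
  -A: nom -47.400 → Σnom=-47.400; wc +0.210/-0.454 → slack +0.210/-0.454; half-tol=0.332, Σhalf²=0.110224
  +B: nom +27.800 → Σnom=-19.600; wc +0.310/-0.310 → slack +0.520/-0.764; half-tol=0.310, Σhalf²=0.206324
  +C: nom +7.900 → Σnom=-11.700; wc +0.450/-0.450 → slack +0.970/-1.214; half-tol=0.450, Σhalf²=0.408824
  +D: nom +42.300 → Σnom=30.600; wc +0.240/-0.130 → slack +1.210/-1.344; half-tol=0.185, Σhalf²=0.443049
  -E: nom -16.820 → Σnom=13.780; wc +0.424/-0.324 → slack +1.634/-1.668; half-tol=0.374, Σhalf²=0.582925
  +F: nom +18.500 → Σnom=32.280; wc +0.406/-0.406 → slack +2.040/-2.074; half-tol=0.406, Σhalf²=0.747761
  +G: nom +43.390 → Σnom=75.670; wc +0.480/-0.061 → slack +2.520/-2.135; half-tol=0.270, Σhalf²=0.820931
  -H: nom -15.700 → Σnom=59.970; wc +0.470/-0.210 → slack +2.990/-2.345; half-tol=0.340, Σhalf²=0.936531
  -I: nom -14.700 → Σnom=45.270; wc +0.490/-0.431 → slack +3.480/-2.776; half-tol=0.461, Σhalf²=1.148591
  +J: nom +48.700 → Σnom=93.970; wc +0.270/-0.270 → slack +3.750/-3.046; half-tol=0.270, Σhalf²=1.221491
Nominal = 93.970. Worst-case = [93.970 - 3.046, 93.970 + 3.750] = [90.924, 97.720]. RSS = √1.221491 = 1.105.

nominal=93.970 wc=[90.924,97.720] rss=1.105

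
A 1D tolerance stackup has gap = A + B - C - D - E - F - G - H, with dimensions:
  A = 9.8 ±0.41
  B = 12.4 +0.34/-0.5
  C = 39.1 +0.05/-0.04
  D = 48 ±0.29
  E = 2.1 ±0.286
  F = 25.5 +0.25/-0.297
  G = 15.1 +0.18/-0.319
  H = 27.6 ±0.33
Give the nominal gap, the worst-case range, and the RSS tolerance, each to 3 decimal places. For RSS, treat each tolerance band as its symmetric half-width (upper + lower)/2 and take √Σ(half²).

Stack each dimension's contribution:
  +A: nom +9.800 → Σnom=9.800; wc +0.410/-0.410 → slack +0.410/-0.410; half-tol=0.410, Σhalf²=0.168100
  +B: nom +12.400 → Σnom=22.200; wc +0.340/-0.500 → slack +0.750/-0.910; half-tol=0.420, Σhalf²=0.344500
  -C: nom -39.100 → Σnom=-16.900; wc +0.040/-0.050 → slack +0.790/-0.960; half-tol=0.045, Σhalf²=0.346525
  -D: nom -48.000 → Σnom=-64.900; wc +0.290/-0.290 → slack +1.080/-1.250; half-tol=0.290, Σhalf²=0.430625
  -E: nom -2.100 → Σnom=-67.000; wc +0.286/-0.286 → slack +1.366/-1.536; half-tol=0.286, Σhalf²=0.512421
  -F: nom -25.500 → Σnom=-92.500; wc +0.297/-0.250 → slack +1.663/-1.786; half-tol=0.273, Σhalf²=0.587223
  -G: nom -15.100 → Σnom=-107.600; wc +0.319/-0.180 → slack +1.982/-1.966; half-tol=0.249, Σhalf²=0.649473
  -H: nom -27.600 → Σnom=-135.200; wc +0.330/-0.330 → slack +2.312/-2.296; half-tol=0.330, Σhalf²=0.758373
Nominal = -135.200. Worst-case = [-135.200 - 2.296, -135.200 + 2.312] = [-137.496, -132.888]. RSS = √0.758373 = 0.871.

nominal=-135.200 wc=[-137.496,-132.888] rss=0.871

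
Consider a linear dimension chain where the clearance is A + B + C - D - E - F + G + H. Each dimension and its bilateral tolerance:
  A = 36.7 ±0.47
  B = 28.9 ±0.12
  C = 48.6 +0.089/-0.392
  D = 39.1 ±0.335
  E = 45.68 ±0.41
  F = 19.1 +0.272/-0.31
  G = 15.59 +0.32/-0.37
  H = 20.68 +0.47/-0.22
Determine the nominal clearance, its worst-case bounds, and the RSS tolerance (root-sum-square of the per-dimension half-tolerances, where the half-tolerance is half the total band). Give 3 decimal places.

Stack each dimension's contribution:
  +A: nom +36.700 → Σnom=36.700; wc +0.470/-0.470 → slack +0.470/-0.470; half-tol=0.470, Σhalf²=0.220900
  +B: nom +28.900 → Σnom=65.600; wc +0.120/-0.120 → slack +0.590/-0.590; half-tol=0.120, Σhalf²=0.235300
  +C: nom +48.600 → Σnom=114.200; wc +0.089/-0.392 → slack +0.679/-0.982; half-tol=0.240, Σhalf²=0.293140
  -D: nom -39.100 → Σnom=75.100; wc +0.335/-0.335 → slack +1.014/-1.317; half-tol=0.335, Σhalf²=0.405365
  -E: nom -45.680 → Σnom=29.420; wc +0.410/-0.410 → slack +1.424/-1.727; half-tol=0.410, Σhalf²=0.573465
  -F: nom -19.100 → Σnom=10.320; wc +0.310/-0.272 → slack +1.734/-1.999; half-tol=0.291, Σhalf²=0.658146
  +G: nom +15.590 → Σnom=25.910; wc +0.320/-0.370 → slack +2.054/-2.369; half-tol=0.345, Σhalf²=0.777171
  +H: nom +20.680 → Σnom=46.590; wc +0.470/-0.220 → slack +2.524/-2.589; half-tol=0.345, Σhalf²=0.896196
Nominal = 46.590. Worst-case = [46.590 - 2.589, 46.590 + 2.524] = [44.001, 49.114]. RSS = √0.896196 = 0.947.

nominal=46.590 wc=[44.001,49.114] rss=0.947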